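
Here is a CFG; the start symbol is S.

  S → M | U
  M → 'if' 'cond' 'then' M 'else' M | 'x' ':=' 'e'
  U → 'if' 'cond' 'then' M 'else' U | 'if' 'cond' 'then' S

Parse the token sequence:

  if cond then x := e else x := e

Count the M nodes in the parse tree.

3

[S [M if cond then [M x := e] else [M x := e]]]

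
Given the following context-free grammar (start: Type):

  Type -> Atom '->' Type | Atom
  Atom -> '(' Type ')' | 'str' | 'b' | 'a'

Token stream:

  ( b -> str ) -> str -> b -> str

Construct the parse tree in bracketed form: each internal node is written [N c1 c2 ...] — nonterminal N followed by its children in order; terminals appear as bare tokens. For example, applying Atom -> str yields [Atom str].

Type
Atom -> Type
( Type ) -> Type
( Atom -> Type ) -> Type
( b -> Type ) -> Type
( b -> Atom ) -> Type
( b -> str ) -> Type
( b -> str ) -> Atom -> Type
( b -> str ) -> str -> Type
( b -> str ) -> str -> Atom -> Type
( b -> str ) -> str -> b -> Type
( b -> str ) -> str -> b -> Atom
( b -> str ) -> str -> b -> str

[Type [Atom ( [Type [Atom b] -> [Type [Atom str]]] )] -> [Type [Atom str] -> [Type [Atom b] -> [Type [Atom str]]]]]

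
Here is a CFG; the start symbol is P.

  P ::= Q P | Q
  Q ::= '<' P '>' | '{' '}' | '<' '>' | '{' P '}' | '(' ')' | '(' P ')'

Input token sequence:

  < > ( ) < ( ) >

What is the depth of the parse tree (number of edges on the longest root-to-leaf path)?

[P [Q < >] [P [Q ( )] [P [Q < [P [Q ( )]] >]]]]

6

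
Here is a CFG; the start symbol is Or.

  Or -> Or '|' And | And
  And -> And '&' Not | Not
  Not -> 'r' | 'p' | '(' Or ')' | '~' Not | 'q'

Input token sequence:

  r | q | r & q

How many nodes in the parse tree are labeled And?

[Or [Or [Or [And [Not r]]] | [And [Not q]]] | [And [And [Not r]] & [Not q]]]

4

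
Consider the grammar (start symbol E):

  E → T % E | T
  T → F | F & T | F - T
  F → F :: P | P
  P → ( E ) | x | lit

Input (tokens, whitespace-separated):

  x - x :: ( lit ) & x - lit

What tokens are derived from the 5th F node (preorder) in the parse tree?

x

[E [T [F [P x]] - [T [F [F [P x]] :: [P ( [E [T [F [P lit]]]] )]] & [T [F [P x]] - [T [F [P lit]]]]]]]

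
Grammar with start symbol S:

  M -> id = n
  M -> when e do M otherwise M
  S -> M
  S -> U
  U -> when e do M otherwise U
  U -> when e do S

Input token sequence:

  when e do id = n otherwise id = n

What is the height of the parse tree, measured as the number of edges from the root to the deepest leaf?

3

[S [M when e do [M id = n] otherwise [M id = n]]]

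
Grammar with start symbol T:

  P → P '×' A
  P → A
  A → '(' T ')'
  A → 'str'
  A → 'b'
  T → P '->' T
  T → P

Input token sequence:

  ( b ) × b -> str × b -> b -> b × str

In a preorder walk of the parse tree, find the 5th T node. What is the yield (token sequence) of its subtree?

[T [P [P [A ( [T [P [A b]]] )]] × [A b]] -> [T [P [P [A str]] × [A b]] -> [T [P [A b]] -> [T [P [P [A b]] × [A str]]]]]]

b × str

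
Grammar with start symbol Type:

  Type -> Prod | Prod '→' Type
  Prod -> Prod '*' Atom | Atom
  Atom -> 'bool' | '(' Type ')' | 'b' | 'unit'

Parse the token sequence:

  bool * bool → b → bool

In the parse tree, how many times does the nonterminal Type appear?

[Type [Prod [Prod [Atom bool]] * [Atom bool]] → [Type [Prod [Atom b]] → [Type [Prod [Atom bool]]]]]

3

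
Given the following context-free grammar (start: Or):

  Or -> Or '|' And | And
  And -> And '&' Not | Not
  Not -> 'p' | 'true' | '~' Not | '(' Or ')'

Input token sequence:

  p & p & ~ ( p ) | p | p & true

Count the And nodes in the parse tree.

7

[Or [Or [Or [And [And [And [Not p]] & [Not p]] & [Not ~ [Not ( [Or [And [Not p]]] )]]]] | [And [Not p]]] | [And [And [Not p]] & [Not true]]]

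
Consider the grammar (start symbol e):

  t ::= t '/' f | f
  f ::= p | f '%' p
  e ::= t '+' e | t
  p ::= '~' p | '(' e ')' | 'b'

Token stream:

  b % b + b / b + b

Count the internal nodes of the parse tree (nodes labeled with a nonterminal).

[e [t [f [f [p b]] % [p b]]] + [e [t [t [f [p b]]] / [f [p b]]] + [e [t [f [p b]]]]]]

17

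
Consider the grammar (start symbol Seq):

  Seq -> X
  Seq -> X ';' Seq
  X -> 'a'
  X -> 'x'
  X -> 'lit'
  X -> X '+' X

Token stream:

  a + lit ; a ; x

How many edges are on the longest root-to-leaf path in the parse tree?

[Seq [X [X a] + [X lit]] ; [Seq [X a] ; [Seq [X x]]]]

4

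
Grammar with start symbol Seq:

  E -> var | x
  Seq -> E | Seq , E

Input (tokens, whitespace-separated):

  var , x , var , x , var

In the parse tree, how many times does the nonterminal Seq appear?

[Seq [Seq [Seq [Seq [Seq [E var]] , [E x]] , [E var]] , [E x]] , [E var]]

5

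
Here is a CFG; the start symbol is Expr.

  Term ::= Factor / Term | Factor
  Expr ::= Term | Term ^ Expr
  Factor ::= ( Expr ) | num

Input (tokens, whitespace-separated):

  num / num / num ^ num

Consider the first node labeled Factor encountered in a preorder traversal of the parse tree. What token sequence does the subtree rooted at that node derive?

[Expr [Term [Factor num] / [Term [Factor num] / [Term [Factor num]]]] ^ [Expr [Term [Factor num]]]]

num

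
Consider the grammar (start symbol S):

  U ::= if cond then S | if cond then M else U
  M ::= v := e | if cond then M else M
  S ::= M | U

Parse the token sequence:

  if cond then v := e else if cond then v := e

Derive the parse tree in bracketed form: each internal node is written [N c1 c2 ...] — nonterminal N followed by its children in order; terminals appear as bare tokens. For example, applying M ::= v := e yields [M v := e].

[S [U if cond then [M v := e] else [U if cond then [S [M v := e]]]]]

S
U
if cond then M else U
if cond then v := e else U
if cond then v := e else if cond then S
if cond then v := e else if cond then M
if cond then v := e else if cond then v := e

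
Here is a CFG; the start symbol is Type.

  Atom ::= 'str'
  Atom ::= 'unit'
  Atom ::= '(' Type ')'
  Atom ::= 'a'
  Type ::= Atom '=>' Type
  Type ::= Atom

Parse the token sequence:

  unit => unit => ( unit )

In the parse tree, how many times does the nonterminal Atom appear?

4

[Type [Atom unit] => [Type [Atom unit] => [Type [Atom ( [Type [Atom unit]] )]]]]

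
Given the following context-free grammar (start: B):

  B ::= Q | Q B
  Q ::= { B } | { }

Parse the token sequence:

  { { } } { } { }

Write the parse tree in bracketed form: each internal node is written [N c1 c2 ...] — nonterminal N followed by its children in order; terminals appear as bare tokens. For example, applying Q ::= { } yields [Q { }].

B
Q B
{ B } B
{ Q } B
{ { } } B
{ { } } Q B
{ { } } { } B
{ { } } { } Q
{ { } } { } { }

[B [Q { [B [Q { }]] }] [B [Q { }] [B [Q { }]]]]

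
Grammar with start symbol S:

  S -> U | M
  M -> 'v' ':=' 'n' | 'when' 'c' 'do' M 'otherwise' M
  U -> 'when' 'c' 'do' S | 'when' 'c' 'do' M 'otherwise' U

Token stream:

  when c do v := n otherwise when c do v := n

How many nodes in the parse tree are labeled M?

[S [U when c do [M v := n] otherwise [U when c do [S [M v := n]]]]]

2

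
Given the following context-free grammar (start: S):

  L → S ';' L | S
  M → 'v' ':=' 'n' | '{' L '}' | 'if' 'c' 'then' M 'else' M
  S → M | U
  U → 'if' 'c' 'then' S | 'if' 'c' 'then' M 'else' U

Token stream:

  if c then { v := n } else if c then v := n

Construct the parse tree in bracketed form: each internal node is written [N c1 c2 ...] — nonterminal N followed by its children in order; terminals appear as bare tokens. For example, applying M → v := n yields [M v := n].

[S [U if c then [M { [L [S [M v := n]]] }] else [U if c then [S [M v := n]]]]]

S
U
if c then M else U
if c then { L } else U
if c then { S } else U
if c then { M } else U
if c then { v := n } else U
if c then { v := n } else if c then S
if c then { v := n } else if c then M
if c then { v := n } else if c then v := n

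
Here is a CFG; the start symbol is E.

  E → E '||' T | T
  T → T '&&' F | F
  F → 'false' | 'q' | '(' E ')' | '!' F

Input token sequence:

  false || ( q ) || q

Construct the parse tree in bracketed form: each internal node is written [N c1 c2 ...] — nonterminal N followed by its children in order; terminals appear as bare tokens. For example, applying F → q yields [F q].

E
E || T
E || T || T
T || T || T
F || T || T
false || T || T
false || F || T
false || ( E ) || T
false || ( T ) || T
false || ( F ) || T
false || ( q ) || T
false || ( q ) || F
false || ( q ) || q

[E [E [E [T [F false]]] || [T [F ( [E [T [F q]]] )]]] || [T [F q]]]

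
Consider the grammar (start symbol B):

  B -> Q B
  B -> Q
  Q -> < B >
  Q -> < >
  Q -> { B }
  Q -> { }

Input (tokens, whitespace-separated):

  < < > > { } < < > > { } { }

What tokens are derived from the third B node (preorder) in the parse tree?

{ } < < > > { } { }

[B [Q < [B [Q < >]] >] [B [Q { }] [B [Q < [B [Q < >]] >] [B [Q { }] [B [Q { }]]]]]]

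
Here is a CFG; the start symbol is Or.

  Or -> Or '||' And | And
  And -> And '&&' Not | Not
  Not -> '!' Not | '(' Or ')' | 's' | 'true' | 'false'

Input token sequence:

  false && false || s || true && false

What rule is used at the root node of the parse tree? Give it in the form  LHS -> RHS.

Or -> Or '||' And

[Or [Or [Or [And [And [Not false]] && [Not false]]] || [And [Not s]]] || [And [And [Not true]] && [Not false]]]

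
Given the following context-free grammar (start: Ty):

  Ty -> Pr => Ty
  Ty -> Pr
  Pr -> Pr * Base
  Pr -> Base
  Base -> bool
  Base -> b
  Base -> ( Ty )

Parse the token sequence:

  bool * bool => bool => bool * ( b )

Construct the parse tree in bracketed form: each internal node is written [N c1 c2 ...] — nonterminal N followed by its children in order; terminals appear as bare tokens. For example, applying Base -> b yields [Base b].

Ty
Pr => Ty
Pr * Base => Ty
Base * Base => Ty
bool * Base => Ty
bool * bool => Ty
bool * bool => Pr => Ty
bool * bool => Base => Ty
bool * bool => bool => Ty
bool * bool => bool => Pr
bool * bool => bool => Pr * Base
bool * bool => bool => Base * Base
bool * bool => bool => bool * Base
bool * bool => bool => bool * ( Ty )
bool * bool => bool => bool * ( Pr )
bool * bool => bool => bool * ( Base )
bool * bool => bool => bool * ( b )

[Ty [Pr [Pr [Base bool]] * [Base bool]] => [Ty [Pr [Base bool]] => [Ty [Pr [Pr [Base bool]] * [Base ( [Ty [Pr [Base b]]] )]]]]]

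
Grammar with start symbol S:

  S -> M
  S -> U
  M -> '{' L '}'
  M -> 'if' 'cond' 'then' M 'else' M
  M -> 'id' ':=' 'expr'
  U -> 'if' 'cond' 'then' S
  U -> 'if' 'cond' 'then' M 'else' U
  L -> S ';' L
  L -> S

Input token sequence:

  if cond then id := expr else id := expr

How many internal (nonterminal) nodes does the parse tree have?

4

[S [M if cond then [M id := expr] else [M id := expr]]]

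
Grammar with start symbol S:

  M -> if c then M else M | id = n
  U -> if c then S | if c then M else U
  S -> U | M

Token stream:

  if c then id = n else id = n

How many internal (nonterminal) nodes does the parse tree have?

4

[S [M if c then [M id = n] else [M id = n]]]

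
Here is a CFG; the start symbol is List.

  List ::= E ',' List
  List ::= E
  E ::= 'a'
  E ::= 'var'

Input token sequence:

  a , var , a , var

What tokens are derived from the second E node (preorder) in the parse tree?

[List [E a] , [List [E var] , [List [E a] , [List [E var]]]]]

var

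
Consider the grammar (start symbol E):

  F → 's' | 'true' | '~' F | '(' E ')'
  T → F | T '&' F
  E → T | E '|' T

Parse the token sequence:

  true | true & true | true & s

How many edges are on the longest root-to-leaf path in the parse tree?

5

[E [E [E [T [F true]]] | [T [T [F true]] & [F true]]] | [T [T [F true]] & [F s]]]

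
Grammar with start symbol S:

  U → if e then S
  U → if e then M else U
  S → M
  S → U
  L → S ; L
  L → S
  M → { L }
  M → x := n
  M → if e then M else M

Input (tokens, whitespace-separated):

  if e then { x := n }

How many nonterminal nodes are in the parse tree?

[S [U if e then [S [M { [L [S [M x := n]]] }]]]]

7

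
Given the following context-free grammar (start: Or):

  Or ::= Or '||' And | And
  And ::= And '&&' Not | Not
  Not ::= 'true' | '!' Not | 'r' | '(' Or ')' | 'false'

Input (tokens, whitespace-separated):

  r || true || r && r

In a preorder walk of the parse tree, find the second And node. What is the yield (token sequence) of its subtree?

true

[Or [Or [Or [And [Not r]]] || [And [Not true]]] || [And [And [Not r]] && [Not r]]]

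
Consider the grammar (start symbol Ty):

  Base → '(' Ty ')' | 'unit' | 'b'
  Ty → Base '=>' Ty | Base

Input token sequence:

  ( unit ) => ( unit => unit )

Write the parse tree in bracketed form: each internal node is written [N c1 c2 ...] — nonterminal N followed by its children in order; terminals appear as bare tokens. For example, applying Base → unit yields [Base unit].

[Ty [Base ( [Ty [Base unit]] )] => [Ty [Base ( [Ty [Base unit] => [Ty [Base unit]]] )]]]

Ty
Base => Ty
( Ty ) => Ty
( Base ) => Ty
( unit ) => Ty
( unit ) => Base
( unit ) => ( Ty )
( unit ) => ( Base => Ty )
( unit ) => ( unit => Ty )
( unit ) => ( unit => Base )
( unit ) => ( unit => unit )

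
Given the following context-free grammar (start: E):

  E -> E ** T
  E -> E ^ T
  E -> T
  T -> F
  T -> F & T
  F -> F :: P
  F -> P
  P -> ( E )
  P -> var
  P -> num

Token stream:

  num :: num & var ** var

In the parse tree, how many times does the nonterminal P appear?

4

[E [E [T [F [F [P num]] :: [P num]] & [T [F [P var]]]]] ** [T [F [P var]]]]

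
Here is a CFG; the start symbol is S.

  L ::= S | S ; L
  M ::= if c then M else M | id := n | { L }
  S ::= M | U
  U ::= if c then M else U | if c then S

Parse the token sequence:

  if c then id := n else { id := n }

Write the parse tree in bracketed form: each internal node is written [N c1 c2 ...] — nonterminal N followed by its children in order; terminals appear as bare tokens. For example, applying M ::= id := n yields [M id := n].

[S [M if c then [M id := n] else [M { [L [S [M id := n]]] }]]]

S
M
if c then M else M
if c then id := n else M
if c then id := n else { L }
if c then id := n else { S }
if c then id := n else { M }
if c then id := n else { id := n }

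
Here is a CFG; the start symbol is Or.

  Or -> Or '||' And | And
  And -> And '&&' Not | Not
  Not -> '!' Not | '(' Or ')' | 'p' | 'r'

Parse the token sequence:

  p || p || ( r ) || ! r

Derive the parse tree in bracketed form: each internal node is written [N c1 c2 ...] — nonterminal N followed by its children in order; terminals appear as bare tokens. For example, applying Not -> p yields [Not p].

[Or [Or [Or [Or [And [Not p]]] || [And [Not p]]] || [And [Not ( [Or [And [Not r]]] )]]] || [And [Not ! [Not r]]]]

Or
Or || And
Or || And || And
Or || And || And || And
And || And || And || And
Not || And || And || And
p || And || And || And
p || Not || And || And
p || p || And || And
p || p || Not || And
p || p || ( Or ) || And
p || p || ( And ) || And
p || p || ( Not ) || And
p || p || ( r ) || And
p || p || ( r ) || Not
p || p || ( r ) || ! Not
p || p || ( r ) || ! r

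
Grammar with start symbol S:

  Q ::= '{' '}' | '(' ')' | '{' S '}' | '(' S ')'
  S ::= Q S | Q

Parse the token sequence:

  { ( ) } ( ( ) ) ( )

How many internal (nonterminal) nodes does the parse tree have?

10

[S [Q { [S [Q ( )]] }] [S [Q ( [S [Q ( )]] )] [S [Q ( )]]]]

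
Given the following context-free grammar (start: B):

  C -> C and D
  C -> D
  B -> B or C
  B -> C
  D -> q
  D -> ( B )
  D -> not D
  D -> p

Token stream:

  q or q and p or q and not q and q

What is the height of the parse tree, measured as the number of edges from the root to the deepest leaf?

5

[B [B [B [C [D q]]] or [C [C [D q]] and [D p]]] or [C [C [C [D q]] and [D not [D q]]] and [D q]]]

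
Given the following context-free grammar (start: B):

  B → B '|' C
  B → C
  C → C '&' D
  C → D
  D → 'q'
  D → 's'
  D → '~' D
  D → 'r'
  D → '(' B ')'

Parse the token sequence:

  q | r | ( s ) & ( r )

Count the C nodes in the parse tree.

6

[B [B [B [C [D q]]] | [C [D r]]] | [C [C [D ( [B [C [D s]]] )]] & [D ( [B [C [D r]]] )]]]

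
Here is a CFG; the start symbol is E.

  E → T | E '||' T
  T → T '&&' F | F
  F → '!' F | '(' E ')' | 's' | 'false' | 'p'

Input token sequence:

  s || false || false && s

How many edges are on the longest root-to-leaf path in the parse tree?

[E [E [E [T [F s]]] || [T [F false]]] || [T [T [F false]] && [F s]]]

5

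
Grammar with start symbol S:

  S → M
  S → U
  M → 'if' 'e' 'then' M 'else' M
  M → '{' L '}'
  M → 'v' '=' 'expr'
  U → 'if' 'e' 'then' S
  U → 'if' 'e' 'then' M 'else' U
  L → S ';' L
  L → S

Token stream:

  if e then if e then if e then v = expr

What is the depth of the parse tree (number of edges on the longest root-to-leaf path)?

[S [U if e then [S [U if e then [S [U if e then [S [M v = expr]]]]]]]]

8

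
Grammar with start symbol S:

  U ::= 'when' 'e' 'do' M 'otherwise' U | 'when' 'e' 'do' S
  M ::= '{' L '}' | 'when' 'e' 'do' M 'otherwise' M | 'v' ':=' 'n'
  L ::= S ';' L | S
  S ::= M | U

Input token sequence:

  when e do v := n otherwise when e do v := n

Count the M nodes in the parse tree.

[S [U when e do [M v := n] otherwise [U when e do [S [M v := n]]]]]

2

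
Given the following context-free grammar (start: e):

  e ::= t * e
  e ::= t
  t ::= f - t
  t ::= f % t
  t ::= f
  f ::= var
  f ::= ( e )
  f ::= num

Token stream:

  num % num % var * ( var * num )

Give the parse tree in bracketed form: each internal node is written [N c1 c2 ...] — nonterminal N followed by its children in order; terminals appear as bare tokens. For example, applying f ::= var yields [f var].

[e [t [f num] % [t [f num] % [t [f var]]]] * [e [t [f ( [e [t [f var]] * [e [t [f num]]]] )]]]]

e
t * e
f % t * e
num % t * e
num % f % t * e
num % num % t * e
num % num % f * e
num % num % var * e
num % num % var * t
num % num % var * f
num % num % var * ( e )
num % num % var * ( t * e )
num % num % var * ( f * e )
num % num % var * ( var * e )
num % num % var * ( var * t )
num % num % var * ( var * f )
num % num % var * ( var * num )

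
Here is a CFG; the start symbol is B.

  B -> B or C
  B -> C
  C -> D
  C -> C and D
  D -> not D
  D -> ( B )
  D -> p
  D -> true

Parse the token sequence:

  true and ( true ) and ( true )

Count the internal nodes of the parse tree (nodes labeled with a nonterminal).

13

[B [C [C [C [D true]] and [D ( [B [C [D true]]] )]] and [D ( [B [C [D true]]] )]]]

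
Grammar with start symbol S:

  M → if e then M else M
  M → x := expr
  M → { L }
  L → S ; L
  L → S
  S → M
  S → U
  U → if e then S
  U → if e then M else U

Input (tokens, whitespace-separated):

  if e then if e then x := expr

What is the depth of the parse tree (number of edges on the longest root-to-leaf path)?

6

[S [U if e then [S [U if e then [S [M x := expr]]]]]]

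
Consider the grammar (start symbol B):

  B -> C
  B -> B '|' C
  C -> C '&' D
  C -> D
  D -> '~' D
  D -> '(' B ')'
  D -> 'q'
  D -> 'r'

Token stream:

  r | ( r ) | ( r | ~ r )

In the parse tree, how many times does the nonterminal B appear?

[B [B [B [C [D r]]] | [C [D ( [B [C [D r]]] )]]] | [C [D ( [B [B [C [D r]]] | [C [D ~ [D r]]]] )]]]

6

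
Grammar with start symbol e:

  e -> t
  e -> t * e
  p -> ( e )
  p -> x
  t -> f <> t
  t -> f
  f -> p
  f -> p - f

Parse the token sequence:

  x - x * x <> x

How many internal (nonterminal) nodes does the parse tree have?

[e [t [f [p x] - [f [p x]]]] * [e [t [f [p x]] <> [t [f [p x]]]]]]

13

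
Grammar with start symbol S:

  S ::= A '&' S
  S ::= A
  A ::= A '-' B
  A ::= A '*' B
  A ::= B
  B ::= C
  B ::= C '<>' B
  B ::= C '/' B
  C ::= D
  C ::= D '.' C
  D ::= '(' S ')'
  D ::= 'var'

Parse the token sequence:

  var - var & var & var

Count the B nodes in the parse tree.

[S [A [A [B [C [D var]]]] - [B [C [D var]]]] & [S [A [B [C [D var]]]] & [S [A [B [C [D var]]]]]]]

4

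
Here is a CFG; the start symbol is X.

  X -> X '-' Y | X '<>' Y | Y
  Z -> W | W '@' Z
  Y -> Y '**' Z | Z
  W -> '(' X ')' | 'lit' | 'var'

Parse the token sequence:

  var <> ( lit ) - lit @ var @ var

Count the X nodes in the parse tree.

[X [X [X [Y [Z [W var]]]] <> [Y [Z [W ( [X [Y [Z [W lit]]]] )]]]] - [Y [Z [W lit] @ [Z [W var] @ [Z [W var]]]]]]

4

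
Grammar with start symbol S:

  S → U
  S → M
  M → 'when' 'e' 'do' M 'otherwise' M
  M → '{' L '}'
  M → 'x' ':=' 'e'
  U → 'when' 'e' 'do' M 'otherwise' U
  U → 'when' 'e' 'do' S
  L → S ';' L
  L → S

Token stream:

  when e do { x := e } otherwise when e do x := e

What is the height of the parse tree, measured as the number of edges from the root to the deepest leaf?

[S [U when e do [M { [L [S [M x := e]]] }] otherwise [U when e do [S [M x := e]]]]]

6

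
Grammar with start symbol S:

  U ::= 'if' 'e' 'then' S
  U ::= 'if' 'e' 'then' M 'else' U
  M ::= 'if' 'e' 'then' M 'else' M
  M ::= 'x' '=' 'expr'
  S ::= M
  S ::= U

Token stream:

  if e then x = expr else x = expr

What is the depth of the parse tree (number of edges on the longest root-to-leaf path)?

[S [M if e then [M x = expr] else [M x = expr]]]

3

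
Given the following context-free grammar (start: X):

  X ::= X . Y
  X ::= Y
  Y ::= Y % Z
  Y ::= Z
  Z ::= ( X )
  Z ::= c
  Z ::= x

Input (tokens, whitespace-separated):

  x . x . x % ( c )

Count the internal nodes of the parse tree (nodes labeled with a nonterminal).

[X [X [X [Y [Z x]]] . [Y [Z x]]] . [Y [Y [Z x]] % [Z ( [X [Y [Z c]]] )]]]

14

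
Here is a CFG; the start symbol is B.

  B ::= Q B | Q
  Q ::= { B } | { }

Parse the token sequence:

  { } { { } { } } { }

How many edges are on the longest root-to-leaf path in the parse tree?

[B [Q { }] [B [Q { [B [Q { }] [B [Q { }]]] }] [B [Q { }]]]]

6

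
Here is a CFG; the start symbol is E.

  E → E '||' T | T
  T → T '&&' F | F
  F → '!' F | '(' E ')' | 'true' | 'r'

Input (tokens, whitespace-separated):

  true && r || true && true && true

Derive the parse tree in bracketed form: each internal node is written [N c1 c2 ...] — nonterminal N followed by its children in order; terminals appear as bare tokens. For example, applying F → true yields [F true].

E
E || T
T || T
T && F || T
F && F || T
true && F || T
true && r || T
true && r || T && F
true && r || T && F && F
true && r || F && F && F
true && r || true && F && F
true && r || true && true && F
true && r || true && true && true

[E [E [T [T [F true]] && [F r]]] || [T [T [T [F true]] && [F true]] && [F true]]]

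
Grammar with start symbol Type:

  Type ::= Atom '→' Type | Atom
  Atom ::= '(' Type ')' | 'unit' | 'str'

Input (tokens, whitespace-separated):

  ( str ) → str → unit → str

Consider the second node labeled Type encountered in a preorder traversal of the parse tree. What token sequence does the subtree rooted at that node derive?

[Type [Atom ( [Type [Atom str]] )] → [Type [Atom str] → [Type [Atom unit] → [Type [Atom str]]]]]

str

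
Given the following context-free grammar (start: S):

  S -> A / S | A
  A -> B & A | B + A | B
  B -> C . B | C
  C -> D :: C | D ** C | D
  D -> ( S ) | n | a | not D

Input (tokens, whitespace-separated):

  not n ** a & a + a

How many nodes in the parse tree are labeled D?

[S [A [B [C [D not [D n]] ** [C [D a]]]] & [A [B [C [D a]]] + [A [B [C [D a]]]]]]]

5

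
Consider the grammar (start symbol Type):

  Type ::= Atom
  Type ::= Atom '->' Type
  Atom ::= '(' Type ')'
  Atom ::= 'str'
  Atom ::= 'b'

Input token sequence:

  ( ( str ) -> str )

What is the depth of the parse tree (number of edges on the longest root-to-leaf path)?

[Type [Atom ( [Type [Atom ( [Type [Atom str]] )] -> [Type [Atom str]]] )]]

6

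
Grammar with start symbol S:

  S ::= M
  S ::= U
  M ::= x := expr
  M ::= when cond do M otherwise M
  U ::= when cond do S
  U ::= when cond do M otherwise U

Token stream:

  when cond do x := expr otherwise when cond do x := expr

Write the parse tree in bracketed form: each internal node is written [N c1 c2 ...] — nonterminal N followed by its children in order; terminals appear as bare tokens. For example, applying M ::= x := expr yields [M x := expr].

[S [U when cond do [M x := expr] otherwise [U when cond do [S [M x := expr]]]]]

S
U
when cond do M otherwise U
when cond do x := expr otherwise U
when cond do x := expr otherwise when cond do S
when cond do x := expr otherwise when cond do M
when cond do x := expr otherwise when cond do x := expr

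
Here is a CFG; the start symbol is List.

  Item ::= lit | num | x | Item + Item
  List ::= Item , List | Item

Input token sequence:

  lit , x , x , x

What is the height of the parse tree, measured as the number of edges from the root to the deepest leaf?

[List [Item lit] , [List [Item x] , [List [Item x] , [List [Item x]]]]]

5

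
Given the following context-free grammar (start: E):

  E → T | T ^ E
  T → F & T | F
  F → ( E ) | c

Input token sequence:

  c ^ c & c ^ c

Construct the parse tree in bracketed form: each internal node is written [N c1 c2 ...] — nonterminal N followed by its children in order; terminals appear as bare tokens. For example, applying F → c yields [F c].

[E [T [F c]] ^ [E [T [F c] & [T [F c]]] ^ [E [T [F c]]]]]

E
T ^ E
F ^ E
c ^ E
c ^ T ^ E
c ^ F & T ^ E
c ^ c & T ^ E
c ^ c & F ^ E
c ^ c & c ^ E
c ^ c & c ^ T
c ^ c & c ^ F
c ^ c & c ^ c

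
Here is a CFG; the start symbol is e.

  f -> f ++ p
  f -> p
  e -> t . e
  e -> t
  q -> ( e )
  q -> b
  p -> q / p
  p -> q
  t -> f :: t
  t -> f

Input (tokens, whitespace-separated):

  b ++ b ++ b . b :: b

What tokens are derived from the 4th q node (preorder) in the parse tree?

b

[e [t [f [f [f [p [q b]]] ++ [p [q b]]] ++ [p [q b]]]] . [e [t [f [p [q b]]] :: [t [f [p [q b]]]]]]]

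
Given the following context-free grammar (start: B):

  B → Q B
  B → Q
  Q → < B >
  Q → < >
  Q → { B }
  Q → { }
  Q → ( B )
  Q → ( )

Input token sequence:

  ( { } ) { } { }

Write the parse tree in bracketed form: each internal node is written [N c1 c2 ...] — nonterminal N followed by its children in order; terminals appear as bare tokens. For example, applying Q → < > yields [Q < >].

B
Q B
( B ) B
( Q ) B
( { } ) B
( { } ) Q B
( { } ) { } B
( { } ) { } Q
( { } ) { } { }

[B [Q ( [B [Q { }]] )] [B [Q { }] [B [Q { }]]]]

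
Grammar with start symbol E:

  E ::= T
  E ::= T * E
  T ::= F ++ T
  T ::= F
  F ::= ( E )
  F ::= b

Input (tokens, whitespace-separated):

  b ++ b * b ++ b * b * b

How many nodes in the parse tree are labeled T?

6

[E [T [F b] ++ [T [F b]]] * [E [T [F b] ++ [T [F b]]] * [E [T [F b]] * [E [T [F b]]]]]]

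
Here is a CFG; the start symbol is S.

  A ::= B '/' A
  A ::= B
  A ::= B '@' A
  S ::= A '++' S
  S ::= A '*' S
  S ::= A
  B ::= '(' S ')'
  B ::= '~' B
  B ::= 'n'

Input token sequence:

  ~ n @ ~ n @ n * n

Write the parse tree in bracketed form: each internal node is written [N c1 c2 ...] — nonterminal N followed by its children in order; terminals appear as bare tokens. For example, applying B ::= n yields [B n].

[S [A [B ~ [B n]] @ [A [B ~ [B n]] @ [A [B n]]]] * [S [A [B n]]]]

S
A * S
B @ A * S
~ B @ A * S
~ n @ A * S
~ n @ B @ A * S
~ n @ ~ B @ A * S
~ n @ ~ n @ A * S
~ n @ ~ n @ B * S
~ n @ ~ n @ n * S
~ n @ ~ n @ n * A
~ n @ ~ n @ n * B
~ n @ ~ n @ n * n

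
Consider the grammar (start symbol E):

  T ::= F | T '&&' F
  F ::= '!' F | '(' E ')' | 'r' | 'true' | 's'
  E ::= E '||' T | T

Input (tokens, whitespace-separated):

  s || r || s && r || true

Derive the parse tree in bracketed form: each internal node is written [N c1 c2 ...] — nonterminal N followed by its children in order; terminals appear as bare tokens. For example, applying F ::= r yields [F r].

E
E || T
E || T || T
E || T || T || T
T || T || T || T
F || T || T || T
s || T || T || T
s || F || T || T
s || r || T || T
s || r || T && F || T
s || r || F && F || T
s || r || s && F || T
s || r || s && r || T
s || r || s && r || F
s || r || s && r || true

[E [E [E [E [T [F s]]] || [T [F r]]] || [T [T [F s]] && [F r]]] || [T [F true]]]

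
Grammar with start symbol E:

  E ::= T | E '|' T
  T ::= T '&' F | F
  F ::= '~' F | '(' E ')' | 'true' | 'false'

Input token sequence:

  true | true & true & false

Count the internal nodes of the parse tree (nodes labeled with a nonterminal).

10

[E [E [T [F true]]] | [T [T [T [F true]] & [F true]] & [F false]]]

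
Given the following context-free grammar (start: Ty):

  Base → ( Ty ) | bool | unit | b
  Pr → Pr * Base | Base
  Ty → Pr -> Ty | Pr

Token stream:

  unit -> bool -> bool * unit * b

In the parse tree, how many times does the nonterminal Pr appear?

5

[Ty [Pr [Base unit]] -> [Ty [Pr [Base bool]] -> [Ty [Pr [Pr [Pr [Base bool]] * [Base unit]] * [Base b]]]]]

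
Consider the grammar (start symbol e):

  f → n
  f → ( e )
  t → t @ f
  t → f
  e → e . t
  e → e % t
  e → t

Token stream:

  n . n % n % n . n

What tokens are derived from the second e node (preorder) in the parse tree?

n . n % n % n

[e [e [e [e [e [t [f n]]] . [t [f n]]] % [t [f n]]] % [t [f n]]] . [t [f n]]]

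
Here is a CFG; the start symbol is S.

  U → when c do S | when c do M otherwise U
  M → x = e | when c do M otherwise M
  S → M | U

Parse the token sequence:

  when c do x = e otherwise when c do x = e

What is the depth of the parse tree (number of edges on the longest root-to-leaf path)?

[S [U when c do [M x = e] otherwise [U when c do [S [M x = e]]]]]

5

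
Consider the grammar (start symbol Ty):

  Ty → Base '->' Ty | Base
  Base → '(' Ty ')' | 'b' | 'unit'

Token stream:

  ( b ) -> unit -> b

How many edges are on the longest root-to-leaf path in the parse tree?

4

[Ty [Base ( [Ty [Base b]] )] -> [Ty [Base unit] -> [Ty [Base b]]]]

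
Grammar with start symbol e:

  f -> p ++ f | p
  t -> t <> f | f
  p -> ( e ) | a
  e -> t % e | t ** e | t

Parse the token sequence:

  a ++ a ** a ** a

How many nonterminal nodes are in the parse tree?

14

[e [t [f [p a] ++ [f [p a]]]] ** [e [t [f [p a]]] ** [e [t [f [p a]]]]]]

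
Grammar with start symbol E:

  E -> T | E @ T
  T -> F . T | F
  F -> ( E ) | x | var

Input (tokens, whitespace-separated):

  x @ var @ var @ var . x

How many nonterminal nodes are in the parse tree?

14

[E [E [E [E [T [F x]]] @ [T [F var]]] @ [T [F var]]] @ [T [F var] . [T [F x]]]]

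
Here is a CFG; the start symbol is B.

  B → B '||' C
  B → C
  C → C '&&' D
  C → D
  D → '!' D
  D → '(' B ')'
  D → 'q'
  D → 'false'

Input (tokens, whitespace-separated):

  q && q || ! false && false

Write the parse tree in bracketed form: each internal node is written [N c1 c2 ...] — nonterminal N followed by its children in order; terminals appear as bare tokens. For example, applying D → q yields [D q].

[B [B [C [C [D q]] && [D q]]] || [C [C [D ! [D false]]] && [D false]]]

B
B || C
C || C
C && D || C
D && D || C
q && D || C
q && q || C
q && q || C && D
q && q || D && D
q && q || ! D && D
q && q || ! false && D
q && q || ! false && false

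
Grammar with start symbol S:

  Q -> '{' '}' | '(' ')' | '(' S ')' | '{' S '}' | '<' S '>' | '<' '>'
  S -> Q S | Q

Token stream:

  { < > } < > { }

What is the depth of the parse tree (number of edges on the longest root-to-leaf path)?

[S [Q { [S [Q < >]] }] [S [Q < >] [S [Q { }]]]]

4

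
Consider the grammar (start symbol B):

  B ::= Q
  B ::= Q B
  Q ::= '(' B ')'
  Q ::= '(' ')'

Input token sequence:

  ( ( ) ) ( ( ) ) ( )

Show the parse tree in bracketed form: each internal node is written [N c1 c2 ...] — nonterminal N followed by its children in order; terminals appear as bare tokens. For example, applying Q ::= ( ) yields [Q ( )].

[B [Q ( [B [Q ( )]] )] [B [Q ( [B [Q ( )]] )] [B [Q ( )]]]]

B
Q B
( B ) B
( Q ) B
( ( ) ) B
( ( ) ) Q B
( ( ) ) ( B ) B
( ( ) ) ( Q ) B
( ( ) ) ( ( ) ) B
( ( ) ) ( ( ) ) Q
( ( ) ) ( ( ) ) ( )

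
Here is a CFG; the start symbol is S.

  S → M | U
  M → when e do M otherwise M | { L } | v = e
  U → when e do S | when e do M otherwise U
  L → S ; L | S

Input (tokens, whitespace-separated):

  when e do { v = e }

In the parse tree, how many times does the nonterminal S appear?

3

[S [U when e do [S [M { [L [S [M v = e]]] }]]]]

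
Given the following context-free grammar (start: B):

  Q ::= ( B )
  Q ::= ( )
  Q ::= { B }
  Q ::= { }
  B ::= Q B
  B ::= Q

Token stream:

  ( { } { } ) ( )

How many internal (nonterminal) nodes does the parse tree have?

8

[B [Q ( [B [Q { }] [B [Q { }]]] )] [B [Q ( )]]]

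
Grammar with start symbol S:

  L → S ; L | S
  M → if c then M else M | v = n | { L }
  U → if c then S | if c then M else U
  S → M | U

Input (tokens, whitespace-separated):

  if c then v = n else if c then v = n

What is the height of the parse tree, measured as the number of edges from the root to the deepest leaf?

5

[S [U if c then [M v = n] else [U if c then [S [M v = n]]]]]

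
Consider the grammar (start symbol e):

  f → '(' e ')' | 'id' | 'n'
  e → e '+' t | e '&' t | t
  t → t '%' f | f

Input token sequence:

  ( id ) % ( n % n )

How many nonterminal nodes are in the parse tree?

[e [t [t [f ( [e [t [f id]]] )]] % [f ( [e [t [t [f n]] % [f n]]] )]]]

13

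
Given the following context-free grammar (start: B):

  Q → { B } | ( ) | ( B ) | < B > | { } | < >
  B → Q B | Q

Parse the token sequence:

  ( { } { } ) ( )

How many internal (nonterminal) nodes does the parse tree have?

8

[B [Q ( [B [Q { }] [B [Q { }]]] )] [B [Q ( )]]]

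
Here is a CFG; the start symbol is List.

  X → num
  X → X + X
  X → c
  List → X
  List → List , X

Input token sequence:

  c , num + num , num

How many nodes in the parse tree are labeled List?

[List [List [List [X c]] , [X [X num] + [X num]]] , [X num]]

3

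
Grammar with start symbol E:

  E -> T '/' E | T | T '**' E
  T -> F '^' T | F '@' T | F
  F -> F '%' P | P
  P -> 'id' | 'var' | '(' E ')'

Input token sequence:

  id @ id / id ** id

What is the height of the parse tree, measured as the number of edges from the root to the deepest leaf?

6

[E [T [F [P id]] @ [T [F [P id]]]] / [E [T [F [P id]]] ** [E [T [F [P id]]]]]]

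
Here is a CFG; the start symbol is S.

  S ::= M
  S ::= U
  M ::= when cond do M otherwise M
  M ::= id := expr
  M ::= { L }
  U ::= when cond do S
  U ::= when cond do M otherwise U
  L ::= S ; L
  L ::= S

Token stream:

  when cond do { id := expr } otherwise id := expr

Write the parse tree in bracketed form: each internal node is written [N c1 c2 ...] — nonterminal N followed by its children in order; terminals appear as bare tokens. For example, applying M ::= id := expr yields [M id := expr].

S
M
when cond do M otherwise M
when cond do { L } otherwise M
when cond do { S } otherwise M
when cond do { M } otherwise M
when cond do { id := expr } otherwise M
when cond do { id := expr } otherwise id := expr

[S [M when cond do [M { [L [S [M id := expr]]] }] otherwise [M id := expr]]]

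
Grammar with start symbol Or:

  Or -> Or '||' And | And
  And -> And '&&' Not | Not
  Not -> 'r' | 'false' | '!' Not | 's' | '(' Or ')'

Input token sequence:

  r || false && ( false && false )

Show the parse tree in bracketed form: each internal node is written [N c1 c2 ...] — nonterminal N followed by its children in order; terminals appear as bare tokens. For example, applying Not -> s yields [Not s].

[Or [Or [And [Not r]]] || [And [And [Not false]] && [Not ( [Or [And [And [Not false]] && [Not false]]] )]]]

Or
Or || And
And || And
Not || And
r || And
r || And && Not
r || Not && Not
r || false && Not
r || false && ( Or )
r || false && ( And )
r || false && ( And && Not )
r || false && ( Not && Not )
r || false && ( false && Not )
r || false && ( false && false )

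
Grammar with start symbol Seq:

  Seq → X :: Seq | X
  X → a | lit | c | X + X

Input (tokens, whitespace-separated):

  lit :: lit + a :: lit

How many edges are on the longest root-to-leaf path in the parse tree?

[Seq [X lit] :: [Seq [X [X lit] + [X a]] :: [Seq [X lit]]]]

4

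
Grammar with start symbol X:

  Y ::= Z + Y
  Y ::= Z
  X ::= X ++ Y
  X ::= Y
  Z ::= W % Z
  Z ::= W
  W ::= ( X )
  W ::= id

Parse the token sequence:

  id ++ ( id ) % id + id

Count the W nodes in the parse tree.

5

[X [X [Y [Z [W id]]]] ++ [Y [Z [W ( [X [Y [Z [W id]]]] )] % [Z [W id]]] + [Y [Z [W id]]]]]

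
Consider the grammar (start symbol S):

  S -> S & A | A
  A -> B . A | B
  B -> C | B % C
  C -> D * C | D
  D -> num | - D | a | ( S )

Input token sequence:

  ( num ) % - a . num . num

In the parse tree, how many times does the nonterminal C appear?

[S [A [B [B [C [D ( [S [A [B [C [D num]]]]] )]]] % [C [D - [D a]]]] . [A [B [C [D num]]] . [A [B [C [D num]]]]]]]

5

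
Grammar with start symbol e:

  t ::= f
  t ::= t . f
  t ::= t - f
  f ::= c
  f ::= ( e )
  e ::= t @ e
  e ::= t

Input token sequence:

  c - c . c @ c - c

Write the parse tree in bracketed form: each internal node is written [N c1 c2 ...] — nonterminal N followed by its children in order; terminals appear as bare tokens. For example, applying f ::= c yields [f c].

[e [t [t [t [f c]] - [f c]] . [f c]] @ [e [t [t [f c]] - [f c]]]]

e
t @ e
t . f @ e
t - f . f @ e
f - f . f @ e
c - f . f @ e
c - c . f @ e
c - c . c @ e
c - c . c @ t
c - c . c @ t - f
c - c . c @ f - f
c - c . c @ c - f
c - c . c @ c - c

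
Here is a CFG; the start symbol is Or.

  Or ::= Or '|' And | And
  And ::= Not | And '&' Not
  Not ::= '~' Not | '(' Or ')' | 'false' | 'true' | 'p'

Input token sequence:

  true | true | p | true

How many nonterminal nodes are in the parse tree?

12

[Or [Or [Or [Or [And [Not true]]] | [And [Not true]]] | [And [Not p]]] | [And [Not true]]]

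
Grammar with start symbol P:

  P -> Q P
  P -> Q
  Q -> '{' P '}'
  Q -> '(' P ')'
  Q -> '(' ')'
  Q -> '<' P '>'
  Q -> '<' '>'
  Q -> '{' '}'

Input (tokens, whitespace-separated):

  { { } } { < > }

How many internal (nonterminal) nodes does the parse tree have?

[P [Q { [P [Q { }]] }] [P [Q { [P [Q < >]] }]]]

8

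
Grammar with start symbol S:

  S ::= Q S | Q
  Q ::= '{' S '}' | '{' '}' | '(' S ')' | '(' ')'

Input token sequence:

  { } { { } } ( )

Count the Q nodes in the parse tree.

[S [Q { }] [S [Q { [S [Q { }]] }] [S [Q ( )]]]]

4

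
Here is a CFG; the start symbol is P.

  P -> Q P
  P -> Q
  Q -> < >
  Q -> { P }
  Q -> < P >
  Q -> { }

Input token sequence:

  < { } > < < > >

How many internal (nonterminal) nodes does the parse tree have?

[P [Q < [P [Q { }]] >] [P [Q < [P [Q < >]] >]]]

8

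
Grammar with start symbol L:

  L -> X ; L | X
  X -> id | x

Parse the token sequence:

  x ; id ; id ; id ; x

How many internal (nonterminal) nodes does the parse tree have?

10

[L [X x] ; [L [X id] ; [L [X id] ; [L [X id] ; [L [X x]]]]]]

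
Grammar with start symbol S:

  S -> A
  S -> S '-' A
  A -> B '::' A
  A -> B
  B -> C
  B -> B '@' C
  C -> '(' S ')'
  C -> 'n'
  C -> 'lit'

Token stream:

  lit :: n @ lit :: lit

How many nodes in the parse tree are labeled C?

[S [A [B [C lit]] :: [A [B [B [C n]] @ [C lit]] :: [A [B [C lit]]]]]]

4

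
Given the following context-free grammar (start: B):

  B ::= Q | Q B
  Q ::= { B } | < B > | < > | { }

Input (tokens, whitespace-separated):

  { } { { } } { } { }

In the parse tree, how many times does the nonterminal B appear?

5

[B [Q { }] [B [Q { [B [Q { }]] }] [B [Q { }] [B [Q { }]]]]]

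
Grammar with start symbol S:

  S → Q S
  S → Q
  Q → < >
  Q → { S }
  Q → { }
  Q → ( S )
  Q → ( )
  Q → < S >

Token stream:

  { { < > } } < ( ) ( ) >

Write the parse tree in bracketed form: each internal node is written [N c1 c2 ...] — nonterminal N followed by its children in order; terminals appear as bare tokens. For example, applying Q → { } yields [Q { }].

S
Q S
{ S } S
{ Q } S
{ { S } } S
{ { Q } } S
{ { < > } } S
{ { < > } } Q
{ { < > } } < S >
{ { < > } } < Q S >
{ { < > } } < ( ) S >
{ { < > } } < ( ) Q >
{ { < > } } < ( ) ( ) >

[S [Q { [S [Q { [S [Q < >]] }]] }] [S [Q < [S [Q ( )] [S [Q ( )]]] >]]]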